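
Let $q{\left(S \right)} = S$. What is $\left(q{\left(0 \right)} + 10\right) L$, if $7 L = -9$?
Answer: $- \frac{90}{7} \approx -12.857$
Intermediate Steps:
$L = - \frac{9}{7}$ ($L = \frac{1}{7} \left(-9\right) = - \frac{9}{7} \approx -1.2857$)
$\left(q{\left(0 \right)} + 10\right) L = \left(0 + 10\right) \left(- \frac{9}{7}\right) = 10 \left(- \frac{9}{7}\right) = - \frac{90}{7}$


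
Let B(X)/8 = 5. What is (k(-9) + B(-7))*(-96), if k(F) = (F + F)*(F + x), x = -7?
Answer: -31488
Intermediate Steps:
B(X) = 40 (B(X) = 8*5 = 40)
k(F) = 2*F*(-7 + F) (k(F) = (F + F)*(F - 7) = (2*F)*(-7 + F) = 2*F*(-7 + F))
(k(-9) + B(-7))*(-96) = (2*(-9)*(-7 - 9) + 40)*(-96) = (2*(-9)*(-16) + 40)*(-96) = (288 + 40)*(-96) = 328*(-96) = -31488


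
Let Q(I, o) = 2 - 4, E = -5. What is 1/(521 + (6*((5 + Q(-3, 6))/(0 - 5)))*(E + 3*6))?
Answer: 5/2371 ≈ 0.0021088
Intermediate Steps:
Q(I, o) = -2
1/(521 + (6*((5 + Q(-3, 6))/(0 - 5)))*(E + 3*6)) = 1/(521 + (6*((5 - 2)/(0 - 5)))*(-5 + 3*6)) = 1/(521 + (6*(3/(-5)))*(-5 + 18)) = 1/(521 + (6*(3*(-⅕)))*13) = 1/(521 + (6*(-⅗))*13) = 1/(521 - 18/5*13) = 1/(521 - 234/5) = 1/(2371/5) = 5/2371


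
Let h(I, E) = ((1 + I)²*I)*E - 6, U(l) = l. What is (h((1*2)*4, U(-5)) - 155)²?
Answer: 11566801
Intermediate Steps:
h(I, E) = -6 + E*I*(1 + I)² (h(I, E) = (I*(1 + I)²)*E - 6 = E*I*(1 + I)² - 6 = -6 + E*I*(1 + I)²)
(h((1*2)*4, U(-5)) - 155)² = ((-6 - 5*(1*2)*4*(1 + (1*2)*4)²) - 155)² = ((-6 - 5*2*4*(1 + 2*4)²) - 155)² = ((-6 - 5*8*(1 + 8)²) - 155)² = ((-6 - 5*8*9²) - 155)² = ((-6 - 5*8*81) - 155)² = ((-6 - 3240) - 155)² = (-3246 - 155)² = (-3401)² = 11566801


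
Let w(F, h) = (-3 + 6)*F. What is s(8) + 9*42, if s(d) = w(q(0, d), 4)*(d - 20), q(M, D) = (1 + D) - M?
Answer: 54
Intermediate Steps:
q(M, D) = 1 + D - M
w(F, h) = 3*F
s(d) = (-20 + d)*(3 + 3*d) (s(d) = (3*(1 + d - 1*0))*(d - 20) = (3*(1 + d + 0))*(-20 + d) = (3*(1 + d))*(-20 + d) = (3 + 3*d)*(-20 + d) = (-20 + d)*(3 + 3*d))
s(8) + 9*42 = 3*(1 + 8)*(-20 + 8) + 9*42 = 3*9*(-12) + 378 = -324 + 378 = 54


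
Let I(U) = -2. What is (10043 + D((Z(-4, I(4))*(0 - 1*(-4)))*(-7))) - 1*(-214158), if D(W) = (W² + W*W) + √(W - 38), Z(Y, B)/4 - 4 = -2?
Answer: 324553 + I*√262 ≈ 3.2455e+5 + 16.186*I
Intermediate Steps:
Z(Y, B) = 8 (Z(Y, B) = 16 + 4*(-2) = 16 - 8 = 8)
D(W) = √(-38 + W) + 2*W² (D(W) = (W² + W²) + √(-38 + W) = 2*W² + √(-38 + W) = √(-38 + W) + 2*W²)
(10043 + D((Z(-4, I(4))*(0 - 1*(-4)))*(-7))) - 1*(-214158) = (10043 + (√(-38 + (8*(0 - 1*(-4)))*(-7)) + 2*((8*(0 - 1*(-4)))*(-7))²)) - 1*(-214158) = (10043 + (√(-38 + (8*(0 + 4))*(-7)) + 2*((8*(0 + 4))*(-7))²)) + 214158 = (10043 + (√(-38 + (8*4)*(-7)) + 2*((8*4)*(-7))²)) + 214158 = (10043 + (√(-38 + 32*(-7)) + 2*(32*(-7))²)) + 214158 = (10043 + (√(-38 - 224) + 2*(-224)²)) + 214158 = (10043 + (√(-262) + 2*50176)) + 214158 = (10043 + (I*√262 + 100352)) + 214158 = (10043 + (100352 + I*√262)) + 214158 = (110395 + I*√262) + 214158 = 324553 + I*√262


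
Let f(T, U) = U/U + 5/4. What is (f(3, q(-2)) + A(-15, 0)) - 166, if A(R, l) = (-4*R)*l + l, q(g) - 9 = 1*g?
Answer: -655/4 ≈ -163.75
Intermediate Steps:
q(g) = 9 + g (q(g) = 9 + 1*g = 9 + g)
A(R, l) = l - 4*R*l (A(R, l) = -4*R*l + l = l - 4*R*l)
f(T, U) = 9/4 (f(T, U) = 1 + 5*(¼) = 1 + 5/4 = 9/4)
(f(3, q(-2)) + A(-15, 0)) - 166 = (9/4 + 0*(1 - 4*(-15))) - 166 = (9/4 + 0*(1 + 60)) - 166 = (9/4 + 0*61) - 166 = (9/4 + 0) - 166 = 9/4 - 166 = -655/4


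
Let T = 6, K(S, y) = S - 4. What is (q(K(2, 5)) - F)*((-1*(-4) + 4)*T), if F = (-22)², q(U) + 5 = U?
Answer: -23568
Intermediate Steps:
K(S, y) = -4 + S
q(U) = -5 + U
F = 484
(q(K(2, 5)) - F)*((-1*(-4) + 4)*T) = ((-5 + (-4 + 2)) - 1*484)*((-1*(-4) + 4)*6) = ((-5 - 2) - 484)*((4 + 4)*6) = (-7 - 484)*(8*6) = -491*48 = -23568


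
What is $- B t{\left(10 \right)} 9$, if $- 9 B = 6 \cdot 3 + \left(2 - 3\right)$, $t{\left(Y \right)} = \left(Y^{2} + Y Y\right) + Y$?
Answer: $3570$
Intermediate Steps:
$t{\left(Y \right)} = Y + 2 Y^{2}$ ($t{\left(Y \right)} = \left(Y^{2} + Y^{2}\right) + Y = 2 Y^{2} + Y = Y + 2 Y^{2}$)
$B = - \frac{17}{9}$ ($B = - \frac{6 \cdot 3 + \left(2 - 3\right)}{9} = - \frac{18 + \left(2 - 3\right)}{9} = - \frac{18 - 1}{9} = \left(- \frac{1}{9}\right) 17 = - \frac{17}{9} \approx -1.8889$)
$- B t{\left(10 \right)} 9 = \left(-1\right) \left(- \frac{17}{9}\right) 10 \left(1 + 2 \cdot 10\right) 9 = \frac{17 \cdot 10 \left(1 + 20\right)}{9} \cdot 9 = \frac{17 \cdot 10 \cdot 21}{9} \cdot 9 = \frac{17}{9} \cdot 210 \cdot 9 = \frac{1190}{3} \cdot 9 = 3570$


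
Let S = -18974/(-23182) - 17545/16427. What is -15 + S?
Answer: -2903601501/190405357 ≈ -15.250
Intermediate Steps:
S = -47521146/190405357 (S = -18974*(-1/23182) - 17545*1/16427 = 9487/11591 - 17545/16427 = -47521146/190405357 ≈ -0.24958)
-15 + S = -15 - 47521146/190405357 = -2903601501/190405357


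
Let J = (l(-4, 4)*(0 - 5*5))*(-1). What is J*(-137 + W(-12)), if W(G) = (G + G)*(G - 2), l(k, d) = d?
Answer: 19900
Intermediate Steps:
W(G) = 2*G*(-2 + G) (W(G) = (2*G)*(-2 + G) = 2*G*(-2 + G))
J = 100 (J = (4*(0 - 5*5))*(-1) = (4*(0 - 25))*(-1) = (4*(-25))*(-1) = -100*(-1) = 100)
J*(-137 + W(-12)) = 100*(-137 + 2*(-12)*(-2 - 12)) = 100*(-137 + 2*(-12)*(-14)) = 100*(-137 + 336) = 100*199 = 19900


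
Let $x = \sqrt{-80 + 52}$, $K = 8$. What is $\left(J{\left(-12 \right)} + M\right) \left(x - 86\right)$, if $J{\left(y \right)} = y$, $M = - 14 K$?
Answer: $10664 - 248 i \sqrt{7} \approx 10664.0 - 656.15 i$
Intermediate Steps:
$M = -112$ ($M = \left(-14\right) 8 = -112$)
$x = 2 i \sqrt{7}$ ($x = \sqrt{-28} = 2 i \sqrt{7} \approx 5.2915 i$)
$\left(J{\left(-12 \right)} + M\right) \left(x - 86\right) = \left(-12 - 112\right) \left(2 i \sqrt{7} - 86\right) = - 124 \left(-86 + 2 i \sqrt{7}\right) = 10664 - 248 i \sqrt{7}$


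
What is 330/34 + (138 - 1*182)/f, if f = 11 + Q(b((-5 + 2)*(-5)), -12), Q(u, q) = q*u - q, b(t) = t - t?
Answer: 3047/391 ≈ 7.7928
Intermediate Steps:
b(t) = 0
Q(u, q) = -q + q*u
f = 23 (f = 11 - 12*(-1 + 0) = 11 - 12*(-1) = 11 + 12 = 23)
330/34 + (138 - 1*182)/f = 330/34 + (138 - 1*182)/23 = 330*(1/34) + (138 - 182)*(1/23) = 165/17 - 44*1/23 = 165/17 - 44/23 = 3047/391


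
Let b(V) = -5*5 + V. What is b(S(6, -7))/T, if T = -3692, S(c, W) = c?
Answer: 19/3692 ≈ 0.0051463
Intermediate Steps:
b(V) = -25 + V
b(S(6, -7))/T = (-25 + 6)/(-3692) = -19*(-1/3692) = 19/3692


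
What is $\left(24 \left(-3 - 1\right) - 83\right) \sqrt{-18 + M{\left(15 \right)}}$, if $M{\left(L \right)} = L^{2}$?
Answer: $- 537 \sqrt{23} \approx -2575.4$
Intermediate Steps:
$\left(24 \left(-3 - 1\right) - 83\right) \sqrt{-18 + M{\left(15 \right)}} = \left(24 \left(-3 - 1\right) - 83\right) \sqrt{-18 + 15^{2}} = \left(24 \left(-3 - 1\right) - 83\right) \sqrt{-18 + 225} = \left(24 \left(-4\right) - 83\right) \sqrt{207} = \left(-96 - 83\right) 3 \sqrt{23} = - 179 \cdot 3 \sqrt{23} = - 537 \sqrt{23}$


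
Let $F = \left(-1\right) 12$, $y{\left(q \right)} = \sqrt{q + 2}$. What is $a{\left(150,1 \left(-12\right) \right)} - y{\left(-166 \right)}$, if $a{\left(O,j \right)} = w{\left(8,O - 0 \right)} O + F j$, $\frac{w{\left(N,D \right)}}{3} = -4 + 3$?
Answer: $-306 - 2 i \sqrt{41} \approx -306.0 - 12.806 i$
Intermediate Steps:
$w{\left(N,D \right)} = -3$ ($w{\left(N,D \right)} = 3 \left(-4 + 3\right) = 3 \left(-1\right) = -3$)
$y{\left(q \right)} = \sqrt{2 + q}$
$F = -12$
$a{\left(O,j \right)} = - 12 j - 3 O$ ($a{\left(O,j \right)} = - 3 O - 12 j = - 12 j - 3 O$)
$a{\left(150,1 \left(-12\right) \right)} - y{\left(-166 \right)} = \left(- 12 \cdot 1 \left(-12\right) - 450\right) - \sqrt{2 - 166} = \left(\left(-12\right) \left(-12\right) - 450\right) - \sqrt{-164} = \left(144 - 450\right) - 2 i \sqrt{41} = -306 - 2 i \sqrt{41}$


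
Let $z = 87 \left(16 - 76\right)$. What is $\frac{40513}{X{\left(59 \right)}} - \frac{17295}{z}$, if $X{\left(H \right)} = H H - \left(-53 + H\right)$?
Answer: $\frac{18105199}{1209300} \approx 14.972$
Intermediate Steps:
$z = -5220$ ($z = 87 \left(-60\right) = -5220$)
$X{\left(H \right)} = 53 + H^{2} - H$ ($X{\left(H \right)} = H^{2} - \left(-53 + H\right) = 53 + H^{2} - H$)
$\frac{40513}{X{\left(59 \right)}} - \frac{17295}{z} = \frac{40513}{53 + 59^{2} - 59} - \frac{17295}{-5220} = \frac{40513}{53 + 3481 - 59} - - \frac{1153}{348} = \frac{40513}{3475} + \frac{1153}{348} = \frac{18105199}{1209300}$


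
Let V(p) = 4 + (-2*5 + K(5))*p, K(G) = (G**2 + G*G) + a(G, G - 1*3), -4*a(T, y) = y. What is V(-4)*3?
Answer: -462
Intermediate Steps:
a(T, y) = -y/4
K(G) = 3/4 + 2*G**2 - G/4 (K(G) = (G**2 + G*G) - (G - 1*3)/4 = (G**2 + G**2) - (G - 3)/4 = 2*G**2 - (-3 + G)/4 = 2*G**2 + (3/4 - G/4) = 3/4 + 2*G**2 - G/4)
V(p) = 4 + 79*p/2 (V(p) = 4 + (-2*5 + (3/4 + 2*5**2 - 1/4*5))*p = 4 + (-10 + (3/4 + 2*25 - 5/4))*p = 4 + (-10 + (3/4 + 50 - 5/4))*p = 4 + (-10 + 99/2)*p = 4 + 79*p/2)
V(-4)*3 = (4 + (79/2)*(-4))*3 = (4 - 158)*3 = -154*3 = -462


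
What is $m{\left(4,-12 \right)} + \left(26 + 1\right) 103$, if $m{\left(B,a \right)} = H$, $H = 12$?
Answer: $2793$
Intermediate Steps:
$m{\left(B,a \right)} = 12$
$m{\left(4,-12 \right)} + \left(26 + 1\right) 103 = 12 + \left(26 + 1\right) 103 = 12 + 27 \cdot 103 = 12 + 2781 = 2793$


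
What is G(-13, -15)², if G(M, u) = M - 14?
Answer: 729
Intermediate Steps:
G(M, u) = -14 + M
G(-13, -15)² = (-14 - 13)² = (-27)² = 729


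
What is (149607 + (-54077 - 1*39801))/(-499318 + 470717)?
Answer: -55729/28601 ≈ -1.9485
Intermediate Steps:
(149607 + (-54077 - 1*39801))/(-499318 + 470717) = (149607 + (-54077 - 39801))/(-28601) = (149607 - 93878)*(-1/28601) = 55729*(-1/28601) = -55729/28601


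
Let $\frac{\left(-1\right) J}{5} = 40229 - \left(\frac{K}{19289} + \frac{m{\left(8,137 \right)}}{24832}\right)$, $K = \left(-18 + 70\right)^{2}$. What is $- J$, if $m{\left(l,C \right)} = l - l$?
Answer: $\frac{3879872385}{19289} \approx 2.0114 \cdot 10^{5}$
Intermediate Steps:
$m{\left(l,C \right)} = 0$
$K = 2704$ ($K = 52^{2} = 2704$)
$J = - \frac{3879872385}{19289}$ ($J = - 5 \left(40229 - \left(\frac{2704}{19289} + \frac{0}{24832}\right)\right) = - 5 \left(40229 - \left(2704 \cdot \frac{1}{19289} + 0 \cdot \frac{1}{24832}\right)\right) = - 5 \left(40229 - \left(\frac{2704}{19289} + 0\right)\right) = - 5 \left(40229 - \frac{2704}{19289}\right) = \left(-5\right) \frac{775974477}{19289} = - \frac{3879872385}{19289} \approx -2.0114 \cdot 10^{5}$)
$- J = \left(-1\right) \left(- \frac{3879872385}{19289}\right) = \frac{3879872385}{19289}$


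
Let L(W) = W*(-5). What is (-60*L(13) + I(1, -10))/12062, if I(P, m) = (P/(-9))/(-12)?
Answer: 421201/1302696 ≈ 0.32333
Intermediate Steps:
I(P, m) = P/108 (I(P, m) = (P*(-⅑))*(-1/12) = -P/9*(-1/12) = P/108)
L(W) = -5*W
(-60*L(13) + I(1, -10))/12062 = (-(-300)*13 + (1/108)*1)/12062 = (-60*(-65) + 1/108)*(1/12062) = (3900 + 1/108)*(1/12062) = (421201/108)*(1/12062) = 421201/1302696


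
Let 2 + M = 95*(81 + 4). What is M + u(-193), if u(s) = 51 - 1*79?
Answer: 8045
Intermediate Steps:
M = 8073 (M = -2 + 95*(81 + 4) = -2 + 95*85 = -2 + 8075 = 8073)
u(s) = -28 (u(s) = 51 - 79 = -28)
M + u(-193) = 8073 - 28 = 8045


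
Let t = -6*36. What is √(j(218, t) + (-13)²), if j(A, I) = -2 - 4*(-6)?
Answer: √191 ≈ 13.820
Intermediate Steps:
t = -216
j(A, I) = 22 (j(A, I) = -2 + 24 = 22)
√(j(218, t) + (-13)²) = √(22 + (-13)²) = √(22 + 169) = √191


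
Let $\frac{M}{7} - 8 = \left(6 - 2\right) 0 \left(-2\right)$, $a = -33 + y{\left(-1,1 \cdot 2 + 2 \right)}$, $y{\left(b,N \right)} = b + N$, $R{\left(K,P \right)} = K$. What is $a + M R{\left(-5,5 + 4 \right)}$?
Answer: $-310$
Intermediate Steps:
$y{\left(b,N \right)} = N + b$
$a = -30$ ($a = -33 + \left(\left(1 \cdot 2 + 2\right) - 1\right) = -33 + \left(\left(2 + 2\right) - 1\right) = -33 + \left(4 - 1\right) = -33 + 3 = -30$)
$M = 56$ ($M = 56 + 7 \left(6 - 2\right) 0 \left(-2\right) = 56 + 7 \cdot 4 \cdot 0 \left(-2\right) = 56 + 7 \cdot 0 \left(-2\right) = 56 + 7 \cdot 0 = 56 + 0 = 56$)
$a + M R{\left(-5,5 + 4 \right)} = -30 + 56 \left(-5\right) = -30 - 280 = -310$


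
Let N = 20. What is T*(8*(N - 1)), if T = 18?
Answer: 2736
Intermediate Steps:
T*(8*(N - 1)) = 18*(8*(20 - 1)) = 18*(8*19) = 18*152 = 2736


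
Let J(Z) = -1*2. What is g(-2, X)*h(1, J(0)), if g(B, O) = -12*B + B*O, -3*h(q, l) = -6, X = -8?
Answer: 80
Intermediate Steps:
J(Z) = -2
h(q, l) = 2 (h(q, l) = -⅓*(-6) = 2)
g(-2, X)*h(1, J(0)) = -2*(-12 - 8)*2 = -2*(-20)*2 = 40*2 = 80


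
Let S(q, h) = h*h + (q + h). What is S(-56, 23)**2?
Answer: 246016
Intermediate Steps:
S(q, h) = h + q + h**2 (S(q, h) = h**2 + (h + q) = h + q + h**2)
S(-56, 23)**2 = (23 - 56 + 23**2)**2 = (23 - 56 + 529)**2 = 496**2 = 246016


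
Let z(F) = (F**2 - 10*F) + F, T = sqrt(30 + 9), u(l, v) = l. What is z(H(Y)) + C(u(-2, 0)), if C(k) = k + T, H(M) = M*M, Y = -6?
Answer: 970 + sqrt(39) ≈ 976.25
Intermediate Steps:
T = sqrt(39) ≈ 6.2450
H(M) = M**2
C(k) = k + sqrt(39)
z(F) = F**2 - 9*F
z(H(Y)) + C(u(-2, 0)) = (-6)**2*(-9 + (-6)**2) + (-2 + sqrt(39)) = 36*(-9 + 36) + (-2 + sqrt(39)) = 36*27 + (-2 + sqrt(39)) = 972 + (-2 + sqrt(39)) = 970 + sqrt(39)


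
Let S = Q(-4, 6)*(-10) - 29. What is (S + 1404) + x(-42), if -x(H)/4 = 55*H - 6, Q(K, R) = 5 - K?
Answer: 10549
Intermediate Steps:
x(H) = 24 - 220*H (x(H) = -4*(55*H - 6) = -4*(-6 + 55*H) = 24 - 220*H)
S = -119 (S = (5 - 1*(-4))*(-10) - 29 = (5 + 4)*(-10) - 29 = 9*(-10) - 29 = -90 - 29 = -119)
(S + 1404) + x(-42) = (-119 + 1404) + (24 - 220*(-42)) = 1285 + (24 + 9240) = 1285 + 9264 = 10549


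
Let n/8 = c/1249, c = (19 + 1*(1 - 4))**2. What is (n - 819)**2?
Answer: 1042202099689/1560001 ≈ 6.6808e+5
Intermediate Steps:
c = 256 (c = (19 + 1*(-3))**2 = (19 - 3)**2 = 16**2 = 256)
n = 2048/1249 (n = 8*(256/1249) = 2048/1249 ≈ 1.6397)
(n - 819)**2 = (2048/1249 - 819)**2 = (-1020883/1249)**2 = 1042202099689/1560001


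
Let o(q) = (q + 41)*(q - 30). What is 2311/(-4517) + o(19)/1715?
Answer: -1388917/1549331 ≈ -0.89646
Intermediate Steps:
o(q) = (-30 + q)*(41 + q) (o(q) = (41 + q)*(-30 + q) = (-30 + q)*(41 + q))
2311/(-4517) + o(19)/1715 = 2311/(-4517) + (-1230 + 19² + 11*19)/1715 = 2311*(-1/4517) + (-1230 + 361 + 209)*(1/1715) = -2311/4517 - 660*1/1715 = -2311/4517 - 132/343 = -1388917/1549331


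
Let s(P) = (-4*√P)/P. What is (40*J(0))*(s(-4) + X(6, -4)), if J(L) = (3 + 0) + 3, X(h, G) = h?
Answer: 1440 + 480*I ≈ 1440.0 + 480.0*I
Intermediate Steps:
J(L) = 6 (J(L) = 3 + 3 = 6)
s(P) = -4/√P
(40*J(0))*(s(-4) + X(6, -4)) = (40*6)*(-(-2)*I + 6) = 240*(-(-2)*I + 6) = 240*(2*I + 6) = 240*(6 + 2*I) = 1440 + 480*I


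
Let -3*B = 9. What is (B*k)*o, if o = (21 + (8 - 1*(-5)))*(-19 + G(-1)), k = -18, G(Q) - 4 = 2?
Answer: -23868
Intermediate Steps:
G(Q) = 6 (G(Q) = 4 + 2 = 6)
B = -3 (B = -1/3*9 = -3)
o = -442 (o = (21 + (8 - 1*(-5)))*(-19 + 6) = (21 + (8 + 5))*(-13) = (21 + 13)*(-13) = 34*(-13) = -442)
(B*k)*o = -3*(-18)*(-442) = 54*(-442) = -23868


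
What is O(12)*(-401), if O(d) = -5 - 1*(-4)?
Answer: 401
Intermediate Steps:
O(d) = -1 (O(d) = -5 + 4 = -1)
O(12)*(-401) = -1*(-401) = 401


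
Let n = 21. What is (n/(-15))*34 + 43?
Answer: -23/5 ≈ -4.6000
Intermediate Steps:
(n/(-15))*34 + 43 = (21/(-15))*34 + 43 = (21*(-1/15))*34 + 43 = -7/5*34 + 43 = -238/5 + 43 = -23/5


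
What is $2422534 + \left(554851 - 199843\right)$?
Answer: $2777542$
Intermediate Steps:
$2422534 + \left(554851 - 199843\right) = 2422534 + 355008 = 2777542$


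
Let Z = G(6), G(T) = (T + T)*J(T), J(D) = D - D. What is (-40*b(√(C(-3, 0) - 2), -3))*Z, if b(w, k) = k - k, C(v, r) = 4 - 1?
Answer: 0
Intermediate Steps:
C(v, r) = 3
J(D) = 0
b(w, k) = 0
G(T) = 0 (G(T) = (T + T)*0 = (2*T)*0 = 0)
Z = 0
(-40*b(√(C(-3, 0) - 2), -3))*Z = -40*0*0 = 0*0 = 0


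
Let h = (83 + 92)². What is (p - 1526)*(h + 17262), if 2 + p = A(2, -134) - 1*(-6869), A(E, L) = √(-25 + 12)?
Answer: 255764467 + 47887*I*√13 ≈ 2.5576e+8 + 1.7266e+5*I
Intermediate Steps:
h = 30625 (h = 175² = 30625)
A(E, L) = I*√13 (A(E, L) = √(-13) = I*√13)
p = 6867 + I*√13 (p = -2 + (I*√13 - 1*(-6869)) = -2 + (I*√13 + 6869) = -2 + (6869 + I*√13) = 6867 + I*√13 ≈ 6867.0 + 3.6056*I)
(p - 1526)*(h + 17262) = ((6867 + I*√13) - 1526)*(30625 + 17262) = (5341 + I*√13)*47887 = 255764467 + 47887*I*√13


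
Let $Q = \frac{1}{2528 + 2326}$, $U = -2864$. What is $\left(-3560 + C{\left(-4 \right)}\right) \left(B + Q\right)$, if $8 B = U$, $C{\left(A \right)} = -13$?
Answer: $\frac{2069637621}{1618} \approx 1.2791 \cdot 10^{6}$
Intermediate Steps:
$B = -358$ ($B = \frac{1}{8} \left(-2864\right) = -358$)
$Q = \frac{1}{4854} \approx 0.00020602$
$\left(-3560 + C{\left(-4 \right)}\right) \left(B + Q\right) = \left(-3560 - 13\right) \left(-358 + \frac{1}{4854}\right) = \left(-3573\right) \left(- \frac{1737731}{4854}\right) = \frac{2069637621}{1618}$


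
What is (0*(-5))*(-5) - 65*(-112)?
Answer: 7280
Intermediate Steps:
(0*(-5))*(-5) - 65*(-112) = 0*(-5) + 7280 = 0 + 7280 = 7280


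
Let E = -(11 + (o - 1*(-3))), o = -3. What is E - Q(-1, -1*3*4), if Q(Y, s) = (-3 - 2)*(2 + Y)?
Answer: -6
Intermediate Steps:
E = -11 (E = -(11 + (-3 - 1*(-3))) = -(11 + (-3 + 3)) = -(11 + 0) = -1*11 = -11)
Q(Y, s) = -10 - 5*Y (Q(Y, s) = -5*(2 + Y) = -10 - 5*Y)
E - Q(-1, -1*3*4) = -11 - (-10 - 5*(-1)) = -11 - (-10 + 5) = -11 - 1*(-5) = -11 + 5 = -6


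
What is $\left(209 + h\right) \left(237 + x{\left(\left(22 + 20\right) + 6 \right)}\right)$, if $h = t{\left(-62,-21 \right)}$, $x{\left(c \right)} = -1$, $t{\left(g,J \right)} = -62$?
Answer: $34692$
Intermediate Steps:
$h = -62$
$\left(209 + h\right) \left(237 + x{\left(\left(22 + 20\right) + 6 \right)}\right) = \left(209 - 62\right) \left(237 - 1\right) = 147 \cdot 236 = 34692$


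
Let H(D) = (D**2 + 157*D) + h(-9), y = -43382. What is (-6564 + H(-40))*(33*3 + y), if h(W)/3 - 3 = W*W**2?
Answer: 580944426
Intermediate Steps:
h(W) = 9 + 3*W**3 (h(W) = 9 + 3*(W*W**2) = 9 + 3*W**3)
H(D) = -2178 + D**2 + 157*D (H(D) = (D**2 + 157*D) + (9 + 3*(-9)**3) = (D**2 + 157*D) + (9 + 3*(-729)) = (D**2 + 157*D) + (9 - 2187) = (D**2 + 157*D) - 2178 = -2178 + D**2 + 157*D)
(-6564 + H(-40))*(33*3 + y) = (-6564 + (-2178 + (-40)**2 + 157*(-40)))*(33*3 - 43382) = (-6564 + (-2178 + 1600 - 6280))*(99 - 43382) = (-6564 - 6858)*(-43283) = -13422*(-43283) = 580944426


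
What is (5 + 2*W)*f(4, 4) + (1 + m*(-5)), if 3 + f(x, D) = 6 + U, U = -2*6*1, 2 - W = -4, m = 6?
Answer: -182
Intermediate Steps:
W = 6 (W = 2 - 1*(-4) = 2 + 4 = 6)
U = -12 (U = -12*1 = -12)
f(x, D) = -9 (f(x, D) = -3 + (6 - 12) = -3 - 6 = -9)
(5 + 2*W)*f(4, 4) + (1 + m*(-5)) = (5 + 2*6)*(-9) + (1 + 6*(-5)) = (5 + 12)*(-9) + (1 - 30) = 17*(-9) - 29 = -153 - 29 = -182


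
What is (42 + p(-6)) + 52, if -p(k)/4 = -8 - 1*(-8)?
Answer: 94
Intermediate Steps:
p(k) = 0 (p(k) = -4*(-8 - 1*(-8)) = -4*(-8 + 8) = -4*0 = 0)
(42 + p(-6)) + 52 = (42 + 0) + 52 = 42 + 52 = 94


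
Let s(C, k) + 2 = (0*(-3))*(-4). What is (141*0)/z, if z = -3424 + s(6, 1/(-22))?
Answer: 0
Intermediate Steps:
s(C, k) = -2 (s(C, k) = -2 + (0*(-3))*(-4) = -2 + 0*(-4) = -2 + 0 = -2)
z = -3426 (z = -3424 - 2 = -3426)
(141*0)/z = (141*0)/(-3426) = 0*(-1/3426) = 0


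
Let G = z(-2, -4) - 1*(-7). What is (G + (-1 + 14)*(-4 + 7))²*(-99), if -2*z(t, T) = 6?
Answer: -183051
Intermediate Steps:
z(t, T) = -3 (z(t, T) = -½*6 = -3)
G = 4 (G = -3 - 1*(-7) = -3 + 7 = 4)
(G + (-1 + 14)*(-4 + 7))²*(-99) = (4 + (-1 + 14)*(-4 + 7))²*(-99) = (4 + 13*3)²*(-99) = (4 + 39)²*(-99) = 43²*(-99) = 1849*(-99) = -183051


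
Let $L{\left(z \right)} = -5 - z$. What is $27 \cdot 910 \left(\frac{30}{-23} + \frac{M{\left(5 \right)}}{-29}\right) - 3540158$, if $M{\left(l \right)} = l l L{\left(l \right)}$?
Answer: $- \frac{2241383786}{667} \approx -3.3604 \cdot 10^{6}$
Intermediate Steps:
$M{\left(l \right)} = l^{2} \left(-5 - l\right)$ ($M{\left(l \right)} = l l \left(-5 - l\right) = l^{2} \left(-5 - l\right)$)
$27 \cdot 910 \left(\frac{30}{-23} + \frac{M{\left(5 \right)}}{-29}\right) - 3540158 = 27 \cdot 910 \left(\frac{30}{-23} + \frac{5^{2} \left(-5 - 5\right)}{-29}\right) - 3540158 = 24570 \left(30 \left(- \frac{1}{23}\right) + 25 \left(-5 - 5\right) \left(- \frac{1}{29}\right)\right) - 3540158 = 24570 \left(- \frac{30}{23} + 25 \left(-10\right) \left(- \frac{1}{29}\right)\right) - 3540158 = 24570 \left(- \frac{30}{23} - - \frac{250}{29}\right) - 3540158 = 24570 \left(- \frac{30}{23} + \frac{250}{29}\right) - 3540158 = 24570 \cdot \frac{4880}{667} - 3540158 = \frac{119901600}{667} - 3540158 = - \frac{2241383786}{667}$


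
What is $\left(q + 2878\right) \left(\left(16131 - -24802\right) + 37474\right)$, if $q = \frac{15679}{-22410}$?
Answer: $\frac{5055706960507}{22410} \approx 2.256 \cdot 10^{8}$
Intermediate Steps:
$q = - \frac{15679}{22410}$ ($q = 15679 \left(- \frac{1}{22410}\right) = - \frac{15679}{22410} \approx -0.69964$)
$\left(q + 2878\right) \left(\left(16131 - -24802\right) + 37474\right) = \left(- \frac{15679}{22410} + 2878\right) \left(\left(16131 - -24802\right) + 37474\right) = \frac{64480301 \left(\left(16131 + 24802\right) + 37474\right)}{22410} = \frac{64480301 \left(40933 + 37474\right)}{22410} = \frac{64480301}{22410} \cdot 78407 = \frac{5055706960507}{22410}$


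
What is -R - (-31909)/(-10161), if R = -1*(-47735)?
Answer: -485067244/10161 ≈ -47738.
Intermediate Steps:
R = 47735
-R - (-31909)/(-10161) = -1*47735 - (-31909)/(-10161) = -47735 - (-31909)*(-1)/10161 = -47735 - 1*31909/10161 = -47735 - 31909/10161 = -485067244/10161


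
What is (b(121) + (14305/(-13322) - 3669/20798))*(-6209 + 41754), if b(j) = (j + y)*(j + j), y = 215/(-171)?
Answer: 12199759798655359820/11844783369 ≈ 1.0300e+9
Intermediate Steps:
y = -215/171 (y = 215*(-1/171) = -215/171 ≈ -1.2573)
b(j) = 2*j*(-215/171 + j) (b(j) = (j - 215/171)*(j + j) = (-215/171 + j)*(2*j) = 2*j*(-215/171 + j))
(b(121) + (14305/(-13322) - 3669/20798))*(-6209 + 41754) = ((2/171)*121*(-215 + 171*121) + (14305/(-13322) - 3669/20798))*(-6209 + 41754) = ((2/171)*121*(-215 + 20691) + (14305*(-1/13322) - 3669*1/20798))*35545 = ((2/171)*121*20476 + (-14305/13322 - 3669/20798))*35545 = (4955192/171 - 86598452/69267739)*35545 = (343220137815596/11844783369)*35545 = 12199759798655359820/11844783369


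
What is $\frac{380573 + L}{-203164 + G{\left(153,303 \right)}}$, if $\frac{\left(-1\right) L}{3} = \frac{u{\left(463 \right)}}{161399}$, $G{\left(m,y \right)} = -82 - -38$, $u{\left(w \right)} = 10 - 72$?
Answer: $- \frac{61424101813}{32797567992} \approx -1.8728$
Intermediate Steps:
$u{\left(w \right)} = -62$ ($u{\left(w \right)} = 10 - 72 = -62$)
$G{\left(m,y \right)} = -44$ ($G{\left(m,y \right)} = -82 + 38 = -44$)
$L = \frac{186}{161399}$ ($L = - 3 \left(- \frac{62}{161399}\right) = - 3 \left(\left(-62\right) \frac{1}{161399}\right) = \left(-3\right) \left(- \frac{62}{161399}\right) = \frac{186}{161399} \approx 0.0011524$)
$\frac{380573 + L}{-203164 + G{\left(153,303 \right)}} = \frac{380573 + \frac{186}{161399}}{-203164 - 44} = \frac{61424101813}{161399 \left(-203208\right)} = \frac{61424101813}{161399} \left(- \frac{1}{203208}\right) = - \frac{61424101813}{32797567992}$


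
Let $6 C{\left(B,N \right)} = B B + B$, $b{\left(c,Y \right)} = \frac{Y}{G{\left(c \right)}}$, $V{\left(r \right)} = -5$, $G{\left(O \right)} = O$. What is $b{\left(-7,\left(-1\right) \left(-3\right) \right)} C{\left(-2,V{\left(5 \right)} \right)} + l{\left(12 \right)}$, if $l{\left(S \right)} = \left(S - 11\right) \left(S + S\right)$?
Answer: $\frac{167}{7} \approx 23.857$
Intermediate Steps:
$b{\left(c,Y \right)} = \frac{Y}{c}$
$C{\left(B,N \right)} = \frac{B}{6} + \frac{B^{2}}{6}$ ($C{\left(B,N \right)} = \frac{B B + B}{6} = \frac{B^{2} + B}{6} = \frac{B + B^{2}}{6} = \frac{B}{6} + \frac{B^{2}}{6}$)
$l{\left(S \right)} = 2 S \left(-11 + S\right)$ ($l{\left(S \right)} = \left(-11 + S\right) 2 S = 2 S \left(-11 + S\right)$)
$b{\left(-7,\left(-1\right) \left(-3\right) \right)} C{\left(-2,V{\left(5 \right)} \right)} + l{\left(12 \right)} = \frac{\left(-1\right) \left(-3\right)}{-7} \cdot \frac{1}{6} \left(-2\right) \left(1 - 2\right) + 2 \cdot 12 \left(-11 + 12\right) = 3 \left(- \frac{1}{7}\right) \frac{1}{6} \left(-2\right) \left(-1\right) + 2 \cdot 12 \cdot 1 = \left(- \frac{3}{7}\right) \frac{1}{3} + 24 = - \frac{1}{7} + 24 = \frac{167}{7}$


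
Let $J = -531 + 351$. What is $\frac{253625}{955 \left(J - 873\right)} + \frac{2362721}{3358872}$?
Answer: $\frac{33868750387}{75060712584} \approx 0.45122$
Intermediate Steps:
$J = -180$
$\frac{253625}{955 \left(J - 873\right)} + \frac{2362721}{3358872} = \frac{253625}{955 \left(-180 - 873\right)} + \frac{2362721}{3358872} = \frac{253625}{955 \left(-1053\right)} + 2362721 \cdot \frac{1}{3358872} = \frac{253625}{-1005615} + \frac{2362721}{3358872} = 253625 \left(- \frac{1}{1005615}\right) + \frac{2362721}{3358872} = - \frac{50725}{201123} + \frac{2362721}{3358872} = \frac{33868750387}{75060712584}$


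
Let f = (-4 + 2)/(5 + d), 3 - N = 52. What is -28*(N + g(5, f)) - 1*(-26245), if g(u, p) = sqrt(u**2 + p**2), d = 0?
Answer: 27617 - 28*sqrt(629)/5 ≈ 27477.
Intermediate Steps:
N = -49 (N = 3 - 1*52 = 3 - 52 = -49)
f = -2/5 (f = (-4 + 2)/(5 + 0) = -2/5 ≈ -0.40000)
g(u, p) = sqrt(p**2 + u**2)
-28*(N + g(5, f)) - 1*(-26245) = -28*(-49 + sqrt((-2/5)**2 + 5**2)) - 1*(-26245) = -28*(-49 + sqrt(4/25 + 25)) + 26245 = -28*(-49 + sqrt(629/25)) + 26245 = -28*(-49 + sqrt(629)/5) + 26245 = (1372 - 28*sqrt(629)/5) + 26245 = 27617 - 28*sqrt(629)/5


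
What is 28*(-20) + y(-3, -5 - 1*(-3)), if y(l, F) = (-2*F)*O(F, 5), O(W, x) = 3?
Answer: -548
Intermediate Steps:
y(l, F) = -6*F (y(l, F) = -2*F*3 = -6*F)
28*(-20) + y(-3, -5 - 1*(-3)) = 28*(-20) - 6*(-5 - 1*(-3)) = -560 - 6*(-5 + 3) = -560 - 6*(-2) = -560 + 12 = -548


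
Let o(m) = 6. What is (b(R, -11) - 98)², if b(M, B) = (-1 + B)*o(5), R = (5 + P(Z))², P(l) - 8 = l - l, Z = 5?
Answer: 28900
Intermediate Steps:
P(l) = 8 (P(l) = 8 + (l - l) = 8 + 0 = 8)
R = 169 (R = (5 + 8)² = 13² = 169)
b(M, B) = -6 + 6*B (b(M, B) = (-1 + B)*6 = -6 + 6*B)
(b(R, -11) - 98)² = ((-6 + 6*(-11)) - 98)² = ((-6 - 66) - 98)² = (-72 - 98)² = (-170)² = 28900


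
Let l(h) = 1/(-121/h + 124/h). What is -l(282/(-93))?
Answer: 94/93 ≈ 1.0108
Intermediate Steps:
l(h) = h/3 (l(h) = 1/(3/h) = h/3)
-l(282/(-93)) = -282/(-93)/3 = -282*(-1/93)/3 = -(-94)/(3*31) = -1*(-94/93) = 94/93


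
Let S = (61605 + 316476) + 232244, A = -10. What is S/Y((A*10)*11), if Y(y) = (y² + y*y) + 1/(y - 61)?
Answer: 708587325/2809619999 ≈ 0.25220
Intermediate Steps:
S = 610325 (S = 378081 + 232244 = 610325)
Y(y) = 1/(-61 + y) + 2*y² (Y(y) = (y² + y²) + 1/(-61 + y) = 2*y² + 1/(-61 + y) = 1/(-61 + y) + 2*y²)
S/Y((A*10)*11) = 610325/(((1 - 122*(-10*10*11)² + 2*(-10*10*11)³)/(-61 - 10*10*11))) = 610325/(((1 - 122*(-100*11)² + 2*(-100*11)³)/(-61 - 100*11))) = 610325/(((1 - 122*(-1100)² + 2*(-1100)³)/(-61 - 1100))) = 610325/(((1 - 122*1210000 + 2*(-1331000000))/(-1161))) = 610325/((-(1 - 147620000 - 2662000000)/1161)) = 610325/((-1/1161*(-2809619999))) = 610325/(2809619999/1161) = 610325*(1161/2809619999) = 708587325/2809619999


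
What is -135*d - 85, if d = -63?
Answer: 8420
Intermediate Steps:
-135*d - 85 = -135*(-63) - 85 = 8505 - 85 = 8420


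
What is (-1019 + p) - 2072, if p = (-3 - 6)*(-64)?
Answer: -2515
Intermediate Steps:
p = 576 (p = -9*(-64) = 576)
(-1019 + p) - 2072 = (-1019 + 576) - 2072 = -443 - 2072 = -2515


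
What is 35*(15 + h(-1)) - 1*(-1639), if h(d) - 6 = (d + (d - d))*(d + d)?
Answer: 2444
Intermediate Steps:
h(d) = 6 + 2*d² (h(d) = 6 + (d + (d - d))*(d + d) = 6 + (d + 0)*(2*d) = 6 + d*(2*d) = 6 + 2*d²)
35*(15 + h(-1)) - 1*(-1639) = 35*(15 + (6 + 2*(-1)²)) - 1*(-1639) = 35*(15 + (6 + 2*1)) + 1639 = 35*(15 + (6 + 2)) + 1639 = 35*(15 + 8) + 1639 = 35*23 + 1639 = 805 + 1639 = 2444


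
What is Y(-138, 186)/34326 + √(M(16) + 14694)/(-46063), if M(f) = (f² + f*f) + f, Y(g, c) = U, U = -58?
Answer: -29/17163 - √15222/46063 ≈ -0.0043681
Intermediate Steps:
Y(g, c) = -58
M(f) = f + 2*f² (M(f) = (f² + f²) + f = 2*f² + f = f + 2*f²)
Y(-138, 186)/34326 + √(M(16) + 14694)/(-46063) = -58/34326 + √(16*(1 + 2*16) + 14694)/(-46063) = -58*1/34326 + √(16*(1 + 32) + 14694)*(-1/46063) = -29/17163 + √(16*33 + 14694)*(-1/46063) = -29/17163 + √(528 + 14694)*(-1/46063) = -29/17163 + √15222*(-1/46063) = -29/17163 - √15222/46063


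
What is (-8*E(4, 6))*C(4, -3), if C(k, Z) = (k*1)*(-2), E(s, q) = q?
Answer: 384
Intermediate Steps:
C(k, Z) = -2*k (C(k, Z) = k*(-2) = -2*k)
(-8*E(4, 6))*C(4, -3) = (-8*6)*(-2*4) = -48*(-8) = 384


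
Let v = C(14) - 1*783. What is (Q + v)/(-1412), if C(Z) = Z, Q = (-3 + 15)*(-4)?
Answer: 817/1412 ≈ 0.57861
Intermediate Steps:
Q = -48 (Q = 12*(-4) = -48)
v = -769 (v = 14 - 1*783 = 14 - 783 = -769)
(Q + v)/(-1412) = (-48 - 769)/(-1412) = -817*(-1/1412) = 817/1412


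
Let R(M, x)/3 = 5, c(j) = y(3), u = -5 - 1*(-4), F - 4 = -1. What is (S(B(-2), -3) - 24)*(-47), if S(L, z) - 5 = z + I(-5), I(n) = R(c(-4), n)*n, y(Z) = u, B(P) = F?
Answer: 4559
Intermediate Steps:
F = 3 (F = 4 - 1 = 3)
B(P) = 3
u = -1 (u = -5 + 4 = -1)
y(Z) = -1
c(j) = -1
R(M, x) = 15 (R(M, x) = 3*5 = 15)
I(n) = 15*n
S(L, z) = -70 + z (S(L, z) = 5 + (z + 15*(-5)) = 5 + (z - 75) = 5 + (-75 + z) = -70 + z)
(S(B(-2), -3) - 24)*(-47) = ((-70 - 3) - 24)*(-47) = (-73 - 24)*(-47) = -97*(-47) = 4559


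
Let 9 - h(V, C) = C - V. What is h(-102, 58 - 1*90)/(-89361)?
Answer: 61/89361 ≈ 0.00068262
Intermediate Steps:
h(V, C) = 9 + V - C (h(V, C) = 9 - (C - V) = 9 + (V - C) = 9 + V - C)
h(-102, 58 - 1*90)/(-89361) = (9 - 102 - (58 - 1*90))/(-89361) = (9 - 102 - (58 - 90))*(-1/89361) = (9 - 102 - 1*(-32))*(-1/89361) = (9 - 102 + 32)*(-1/89361) = -61*(-1/89361) = 61/89361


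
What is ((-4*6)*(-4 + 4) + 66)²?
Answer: 4356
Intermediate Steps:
((-4*6)*(-4 + 4) + 66)² = (-24*0 + 66)² = (0 + 66)² = 66² = 4356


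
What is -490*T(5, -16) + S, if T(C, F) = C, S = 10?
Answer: -2440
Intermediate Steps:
-490*T(5, -16) + S = -490*5 + 10 = -2450 + 10 = -2440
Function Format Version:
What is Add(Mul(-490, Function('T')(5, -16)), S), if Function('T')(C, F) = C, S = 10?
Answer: -2440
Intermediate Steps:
Add(Mul(-490, Function('T')(5, -16)), S) = Add(Mul(-490, 5), 10) = Add(-2450, 10) = -2440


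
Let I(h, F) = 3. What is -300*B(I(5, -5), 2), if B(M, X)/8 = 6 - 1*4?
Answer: -4800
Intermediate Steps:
B(M, X) = 16 (B(M, X) = 8*(6 - 1*4) = 8*(6 - 4) = 8*2 = 16)
-300*B(I(5, -5), 2) = -300*16 = -4800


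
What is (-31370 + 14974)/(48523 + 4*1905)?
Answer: -16396/56143 ≈ -0.29204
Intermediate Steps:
(-31370 + 14974)/(48523 + 4*1905) = -16396/(48523 + 7620) = -16396/56143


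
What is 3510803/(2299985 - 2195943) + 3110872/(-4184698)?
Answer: 7183994473935/217692174658 ≈ 33.001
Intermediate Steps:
3510803/(2299985 - 2195943) + 3110872/(-4184698) = 3510803/104042 + 3110872*(-1/4184698) = 3510803*(1/104042) - 1555436/2092349 = 3510803/104042 - 1555436/2092349 = 7183994473935/217692174658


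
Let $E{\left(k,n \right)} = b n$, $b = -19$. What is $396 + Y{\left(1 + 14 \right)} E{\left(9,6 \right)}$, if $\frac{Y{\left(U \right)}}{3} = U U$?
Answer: $-76554$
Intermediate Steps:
$E{\left(k,n \right)} = - 19 n$
$Y{\left(U \right)} = 3 U^{2}$ ($Y{\left(U \right)} = 3 U U = 3 U^{2}$)
$396 + Y{\left(1 + 14 \right)} E{\left(9,6 \right)} = 396 + 3 \left(1 + 14\right)^{2} \left(\left(-19\right) 6\right) = 396 + 3 \cdot 15^{2} \left(-114\right) = 396 + 3 \cdot 225 \left(-114\right) = 396 + 675 \left(-114\right) = 396 - 76950 = -76554$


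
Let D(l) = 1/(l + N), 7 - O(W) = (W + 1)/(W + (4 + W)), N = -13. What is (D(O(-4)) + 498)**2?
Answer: 180687364/729 ≈ 2.4786e+5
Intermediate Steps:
O(W) = 7 - (1 + W)/(4 + 2*W) (O(W) = 7 - (W + 1)/(W + (4 + W)) = 7 - (1 + W)/(4 + 2*W))
D(l) = 1/(-13 + l) (D(l) = 1/(l - 13) = 1/(-13 + l))
(D(O(-4)) + 498)**2 = (1/(-13 + (27 + 13*(-4))/(2*(2 - 4))) + 498)**2 = (1/(-13 + (1/2)*(27 - 52)/(-2)) + 498)**2 = (1/(-13 + (1/2)*(-1/2)*(-25)) + 498)**2 = (1/(-13 + 25/4) + 498)**2 = (1/(-27/4) + 498)**2 = (-4/27 + 498)**2 = (13442/27)**2 = 180687364/729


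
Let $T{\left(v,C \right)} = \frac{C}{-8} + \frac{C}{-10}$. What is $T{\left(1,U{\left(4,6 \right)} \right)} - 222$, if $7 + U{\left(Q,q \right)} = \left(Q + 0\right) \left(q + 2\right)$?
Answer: $- \frac{1821}{8} \approx -227.63$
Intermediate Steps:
$U{\left(Q,q \right)} = -7 + Q \left(2 + q\right)$ ($U{\left(Q,q \right)} = -7 + \left(Q + 0\right) \left(q + 2\right) = -7 + Q \left(2 + q\right)$)
$T{\left(v,C \right)} = - \frac{9 C}{40}$ ($T{\left(v,C \right)} = C \left(- \frac{1}{8}\right) + C \left(- \frac{1}{10}\right) = - \frac{C}{8} - \frac{C}{10} = - \frac{9 C}{40}$)
$T{\left(1,U{\left(4,6 \right)} \right)} - 222 = - \frac{9 \left(-7 + 2 \cdot 4 + 4 \cdot 6\right)}{40} - 222 = - \frac{9 \left(-7 + 8 + 24\right)}{40} - 222 = \left(- \frac{9}{40}\right) 25 - 222 = - \frac{45}{8} - 222 = - \frac{1821}{8}$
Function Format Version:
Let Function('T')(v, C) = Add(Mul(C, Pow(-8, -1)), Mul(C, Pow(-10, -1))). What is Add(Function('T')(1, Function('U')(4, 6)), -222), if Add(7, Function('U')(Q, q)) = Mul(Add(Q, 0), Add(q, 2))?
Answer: Rational(-1821, 8) ≈ -227.63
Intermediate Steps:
Function('U')(Q, q) = Add(-7, Mul(Q, Add(2, q))) (Function('U')(Q, q) = Add(-7, Mul(Add(Q, 0), Add(q, 2))) = Add(-7, Mul(Q, Add(2, q))))
Function('T')(v, C) = Mul(Rational(-9, 40), C) (Function('T')(v, C) = Add(Mul(C, Rational(-1, 8)), Mul(C, Rational(-1, 10))) = Add(Mul(Rational(-1, 8), C), Mul(Rational(-1, 10), C)) = Mul(Rational(-9, 40), C))
Add(Function('T')(1, Function('U')(4, 6)), -222) = Add(Mul(Rational(-9, 40), Add(-7, Mul(2, 4), Mul(4, 6))), -222) = Add(Mul(Rational(-9, 40), Add(-7, 8, 24)), -222) = Add(Mul(Rational(-9, 40), 25), -222) = Add(Rational(-45, 8), -222) = Rational(-1821, 8)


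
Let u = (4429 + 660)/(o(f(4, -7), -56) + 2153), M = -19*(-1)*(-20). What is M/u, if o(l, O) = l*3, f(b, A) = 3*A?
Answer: -794200/5089 ≈ -156.06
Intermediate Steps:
o(l, O) = 3*l
M = -380 (M = 19*(-20) = -380)
u = 5089/2090 (u = (4429 + 660)/(3*(3*(-7)) + 2153) = 5089/(3*(-21) + 2153) = 5089/(-63 + 2153) = 5089/2090 ≈ 2.4349)
M/u = -380/5089/2090 = -380*2090/5089 = -794200/5089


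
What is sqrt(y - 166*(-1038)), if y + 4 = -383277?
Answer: I*sqrt(210973) ≈ 459.32*I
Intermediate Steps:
y = -383281 (y = -4 - 383277 = -383281)
sqrt(y - 166*(-1038)) = sqrt(-383281 - 166*(-1038)) = sqrt(-383281 + 172308) = sqrt(-210973) = I*sqrt(210973)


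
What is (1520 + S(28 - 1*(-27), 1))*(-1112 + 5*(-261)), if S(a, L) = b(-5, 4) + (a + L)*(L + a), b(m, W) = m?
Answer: -11241467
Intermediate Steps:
S(a, L) = -5 + (L + a)² (S(a, L) = -5 + (a + L)*(L + a) = -5 + (L + a)*(L + a) = -5 + (L + a)²)
(1520 + S(28 - 1*(-27), 1))*(-1112 + 5*(-261)) = (1520 + (-5 + (1 + (28 - 1*(-27)))²))*(-1112 + 5*(-261)) = (1520 + (-5 + (1 + (28 + 27))²))*(-1112 - 1305) = (1520 + (-5 + (1 + 55)²))*(-2417) = (1520 + (-5 + 56²))*(-2417) = (1520 + (-5 + 3136))*(-2417) = (1520 + 3131)*(-2417) = 4651*(-2417) = -11241467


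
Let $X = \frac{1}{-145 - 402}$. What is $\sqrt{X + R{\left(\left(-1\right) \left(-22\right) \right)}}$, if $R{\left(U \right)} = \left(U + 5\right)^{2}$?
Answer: $\frac{7 \sqrt{4451486}}{547} \approx 27.0$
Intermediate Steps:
$R{\left(U \right)} = \left(5 + U\right)^{2}$
$X = - \frac{1}{547}$ ($X = \frac{1}{-547} = - \frac{1}{547} \approx -0.0018282$)
$\sqrt{X + R{\left(\left(-1\right) \left(-22\right) \right)}} = \sqrt{- \frac{1}{547} + \left(5 - -22\right)^{2}} = \sqrt{- \frac{1}{547} + \left(5 + 22\right)^{2}} = \sqrt{- \frac{1}{547} + 27^{2}} = \sqrt{- \frac{1}{547} + 729} = \sqrt{\frac{398762}{547}} = \frac{7 \sqrt{4451486}}{547}$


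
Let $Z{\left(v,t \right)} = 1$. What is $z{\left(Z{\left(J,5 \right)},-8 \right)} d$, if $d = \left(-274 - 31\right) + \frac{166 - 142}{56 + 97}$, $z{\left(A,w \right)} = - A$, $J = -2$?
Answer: $\frac{15547}{51} \approx 304.84$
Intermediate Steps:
$d = - \frac{15547}{51}$ ($d = -305 + \frac{24}{153} = -305 + 24 \cdot \frac{1}{153} = -305 + \frac{8}{51} = - \frac{15547}{51} \approx -304.84$)
$z{\left(Z{\left(J,5 \right)},-8 \right)} d = \left(-1\right) 1 \left(- \frac{15547}{51}\right) = \left(-1\right) \left(- \frac{15547}{51}\right) = \frac{15547}{51}$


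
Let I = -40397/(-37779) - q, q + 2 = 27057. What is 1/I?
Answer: -5397/146010064 ≈ -3.6963e-5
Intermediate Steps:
q = 27055 (q = -2 + 27057 = 27055)
I = -146010064/5397 (I = -40397/(-37779) - 1*27055 = -40397*(-1/37779) - 27055 = 5771/5397 - 27055 = -146010064/5397 ≈ -27054.)
1/I = 1/(-146010064/5397) = -5397/146010064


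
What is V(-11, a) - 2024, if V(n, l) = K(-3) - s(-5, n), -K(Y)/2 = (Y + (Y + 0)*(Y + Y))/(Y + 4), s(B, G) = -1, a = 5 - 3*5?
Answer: -2053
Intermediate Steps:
a = -10 (a = 5 - 15 = -10)
K(Y) = -2*(Y + 2*Y²)/(4 + Y) (K(Y) = -2*(Y + (Y + 0)*(Y + Y))/(Y + 4) = -2*(Y + Y*(2*Y))/(4 + Y) = -2*(Y + 2*Y²)/(4 + Y))
V(n, l) = -29 (V(n, l) = -2*(-3)*(1 + 2*(-3))/(4 - 3) - 1*(-1) = -2*(-3)*(1 - 6)/1 + 1 = -2*(-3)*1*(-5) + 1 = -30 + 1 = -29)
V(-11, a) - 2024 = -29 - 2024 = -2053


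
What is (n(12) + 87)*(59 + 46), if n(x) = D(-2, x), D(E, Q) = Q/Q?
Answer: 9240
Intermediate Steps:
D(E, Q) = 1
n(x) = 1
(n(12) + 87)*(59 + 46) = (1 + 87)*(59 + 46) = 88*105 = 9240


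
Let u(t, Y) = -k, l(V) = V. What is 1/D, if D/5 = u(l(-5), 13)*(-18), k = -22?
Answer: -1/1980 ≈ -0.00050505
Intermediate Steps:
u(t, Y) = 22 (u(t, Y) = -1*(-22) = 22)
D = -1980 (D = 5*(22*(-18)) = 5*(-396) = -1980)
1/D = 1/(-1980) = -1/1980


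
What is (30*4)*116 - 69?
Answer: 13851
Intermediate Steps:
(30*4)*116 - 69 = 120*116 - 69 = 13920 - 69 = 13851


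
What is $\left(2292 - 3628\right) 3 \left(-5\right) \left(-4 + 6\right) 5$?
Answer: $200400$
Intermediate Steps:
$\left(2292 - 3628\right) 3 \left(-5\right) \left(-4 + 6\right) 5 = \left(2292 - 3628\right) \left(- 15 \cdot 2 \cdot 5\right) = - 1336 \left(\left(-15\right) 10\right) = \left(-1336\right) \left(-150\right) = 200400$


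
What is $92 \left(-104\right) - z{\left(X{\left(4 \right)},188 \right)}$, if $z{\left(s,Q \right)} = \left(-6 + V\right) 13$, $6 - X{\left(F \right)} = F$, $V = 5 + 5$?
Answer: $-9620$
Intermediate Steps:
$V = 10$
$X{\left(F \right)} = 6 - F$
$z{\left(s,Q \right)} = 52$ ($z{\left(s,Q \right)} = \left(-6 + 10\right) 13 = 4 \cdot 13 = 52$)
$92 \left(-104\right) - z{\left(X{\left(4 \right)},188 \right)} = 92 \left(-104\right) - 52 = -9568 - 52 = -9620$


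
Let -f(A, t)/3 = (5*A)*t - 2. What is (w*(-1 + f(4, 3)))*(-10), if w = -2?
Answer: -3500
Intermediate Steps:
f(A, t) = 6 - 15*A*t (f(A, t) = -3*((5*A)*t - 2) = -3*(5*A*t - 2) = -3*(-2 + 5*A*t) = 6 - 15*A*t)
(w*(-1 + f(4, 3)))*(-10) = -2*(-1 + (6 - 15*4*3))*(-10) = -2*(-1 + (6 - 180))*(-10) = -2*(-1 - 174)*(-10) = -2*(-175)*(-10) = 350*(-10) = -3500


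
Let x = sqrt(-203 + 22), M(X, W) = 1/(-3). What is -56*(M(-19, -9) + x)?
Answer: 56/3 - 56*I*sqrt(181) ≈ 18.667 - 753.4*I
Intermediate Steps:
M(X, W) = -1/3
x = I*sqrt(181) (x = sqrt(-181) = I*sqrt(181) ≈ 13.454*I)
-56*(M(-19, -9) + x) = -56*(-1/3 + I*sqrt(181)) = 56/3 - 56*I*sqrt(181)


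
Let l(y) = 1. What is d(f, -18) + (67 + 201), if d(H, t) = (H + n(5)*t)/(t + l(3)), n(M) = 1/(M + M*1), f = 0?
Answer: 22789/85 ≈ 268.11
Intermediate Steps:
n(M) = 1/(2*M) (n(M) = 1/(M + M) = 1/(2*M))
d(H, t) = (H + t/10)/(1 + t) (d(H, t) = (H + ((½)/5)*t)/(t + 1) = (H + ((½)*(⅕))*t)/(1 + t) = (H + t/10)/(1 + t))
d(f, -18) + (67 + 201) = (0 + (⅒)*(-18))/(1 - 18) + (67 + 201) = (0 - 9/5)/(-17) + 268 = -1/17*(-9/5) + 268 = 9/85 + 268 = 22789/85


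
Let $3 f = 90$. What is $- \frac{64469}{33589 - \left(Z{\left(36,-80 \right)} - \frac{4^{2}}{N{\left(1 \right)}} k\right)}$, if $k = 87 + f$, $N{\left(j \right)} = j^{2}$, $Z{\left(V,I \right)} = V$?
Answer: $- \frac{64469}{35425} \approx -1.8199$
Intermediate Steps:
$f = 30$ ($f = \frac{1}{3} \cdot 90 = 30$)
$k = 117$ ($k = 87 + 30 = 117$)
$- \frac{64469}{33589 - \left(Z{\left(36,-80 \right)} - \frac{4^{2}}{N{\left(1 \right)}} k\right)} = - \frac{64469}{33589 - \left(36 - \frac{4^{2}}{1^{2}} \cdot 117\right)} = - \frac{64469}{33589 - \left(36 - \frac{16}{1} \cdot 117\right)} = - \frac{64469}{33589 - \left(36 - 16 \cdot 1 \cdot 117\right)} = - \frac{64469}{33589 - \left(36 - 16 \cdot 117\right)} = - \frac{64469}{33589 - \left(36 - 1872\right)} = - \frac{64469}{33589 - -1836} = - \frac{64469}{33589 + 1836} = - \frac{64469}{35425}$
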